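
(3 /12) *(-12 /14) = -3/14 = -0.21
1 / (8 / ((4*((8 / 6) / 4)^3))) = 1/54 = 0.02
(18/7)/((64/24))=27/28 = 0.96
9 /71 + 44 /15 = 3259/1065 = 3.06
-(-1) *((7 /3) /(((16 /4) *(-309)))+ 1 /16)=899/14832 = 0.06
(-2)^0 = 1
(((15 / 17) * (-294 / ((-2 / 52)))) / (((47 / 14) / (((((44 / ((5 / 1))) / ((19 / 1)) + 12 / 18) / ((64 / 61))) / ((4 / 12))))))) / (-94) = -69.05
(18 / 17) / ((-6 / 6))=-18/17 = -1.06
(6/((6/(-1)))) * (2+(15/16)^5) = -2856527/1048576 = -2.72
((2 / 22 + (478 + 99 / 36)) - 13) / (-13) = -20585/572 = -35.99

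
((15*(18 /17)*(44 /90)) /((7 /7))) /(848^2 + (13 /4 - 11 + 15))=16/1481805 = 0.00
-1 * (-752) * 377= 283504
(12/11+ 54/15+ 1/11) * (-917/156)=-241171/8580 = -28.11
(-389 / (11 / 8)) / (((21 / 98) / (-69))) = 1002064/11 = 91096.73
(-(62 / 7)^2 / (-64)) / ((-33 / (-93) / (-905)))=-26960855/8624 = -3126.26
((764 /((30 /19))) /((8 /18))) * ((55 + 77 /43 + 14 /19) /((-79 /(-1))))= 2693100/3397 = 792.79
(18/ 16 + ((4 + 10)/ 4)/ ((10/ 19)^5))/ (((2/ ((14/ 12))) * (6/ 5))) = 122903851/2880000 = 42.67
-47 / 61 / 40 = -47/2440 = -0.02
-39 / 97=-0.40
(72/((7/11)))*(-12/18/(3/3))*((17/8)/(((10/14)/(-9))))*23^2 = 5341842/5 = 1068368.40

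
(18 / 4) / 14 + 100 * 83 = 232409/28 = 8300.32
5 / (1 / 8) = 40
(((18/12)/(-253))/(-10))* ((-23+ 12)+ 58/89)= -2763/450340 = -0.01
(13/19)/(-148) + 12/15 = 11183/14060 = 0.80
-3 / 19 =-0.16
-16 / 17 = -0.94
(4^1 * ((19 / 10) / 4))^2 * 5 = 361/20 = 18.05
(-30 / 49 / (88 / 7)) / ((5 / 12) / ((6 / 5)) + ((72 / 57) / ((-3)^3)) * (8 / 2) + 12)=-342/85393 = 0.00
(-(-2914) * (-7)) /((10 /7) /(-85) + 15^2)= -2427362/26773 = -90.66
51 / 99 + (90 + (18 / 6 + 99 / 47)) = 148309/1551 = 95.62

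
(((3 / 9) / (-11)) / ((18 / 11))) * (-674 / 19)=337/513 = 0.66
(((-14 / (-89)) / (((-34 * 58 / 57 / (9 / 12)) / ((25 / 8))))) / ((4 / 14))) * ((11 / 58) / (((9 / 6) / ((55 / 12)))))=-0.02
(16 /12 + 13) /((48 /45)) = 215/16 = 13.44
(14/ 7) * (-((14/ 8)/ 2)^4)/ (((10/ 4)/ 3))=-7203/5120 = -1.41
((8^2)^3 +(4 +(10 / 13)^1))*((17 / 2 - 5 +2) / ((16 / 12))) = 56230911/52 = 1081363.67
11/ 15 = 0.73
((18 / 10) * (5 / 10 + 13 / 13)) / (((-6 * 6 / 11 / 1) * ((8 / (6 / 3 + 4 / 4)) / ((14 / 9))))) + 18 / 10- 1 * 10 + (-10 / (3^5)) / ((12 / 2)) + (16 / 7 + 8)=1.60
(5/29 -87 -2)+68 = -604/29 = -20.83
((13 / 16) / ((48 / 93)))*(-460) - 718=-92297/64 = -1442.14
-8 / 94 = -0.09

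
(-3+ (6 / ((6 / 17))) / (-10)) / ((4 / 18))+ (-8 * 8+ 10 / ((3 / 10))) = -3109/60 = -51.82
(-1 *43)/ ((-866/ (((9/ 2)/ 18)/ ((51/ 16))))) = 86/22083 = 0.00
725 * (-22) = -15950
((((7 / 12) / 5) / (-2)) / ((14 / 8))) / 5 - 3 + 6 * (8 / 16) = -1/150 = -0.01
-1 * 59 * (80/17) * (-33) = 155760/17 = 9162.35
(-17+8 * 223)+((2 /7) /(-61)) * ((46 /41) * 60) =30929349/17507 = 1766.68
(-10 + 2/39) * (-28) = 10864/39 = 278.56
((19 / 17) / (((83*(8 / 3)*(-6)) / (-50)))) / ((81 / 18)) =475/50796 = 0.01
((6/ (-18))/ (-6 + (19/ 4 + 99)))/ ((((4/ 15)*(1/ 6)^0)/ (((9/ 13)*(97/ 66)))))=-1455/111826 = -0.01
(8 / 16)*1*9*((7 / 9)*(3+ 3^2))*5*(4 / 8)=105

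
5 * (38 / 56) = 95/28 = 3.39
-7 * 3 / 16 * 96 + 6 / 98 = -125.94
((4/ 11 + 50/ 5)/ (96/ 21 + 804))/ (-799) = -399/24872870 = 0.00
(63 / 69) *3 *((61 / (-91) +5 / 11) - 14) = -128070/3289 = -38.94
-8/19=-0.42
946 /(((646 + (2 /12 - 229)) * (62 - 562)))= -1419/312875 = 0.00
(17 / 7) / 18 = 17/126 = 0.13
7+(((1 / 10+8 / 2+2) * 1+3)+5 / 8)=16.72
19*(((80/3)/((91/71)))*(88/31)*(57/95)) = 1899392/2821 = 673.30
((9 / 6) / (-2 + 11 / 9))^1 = -27/14 = -1.93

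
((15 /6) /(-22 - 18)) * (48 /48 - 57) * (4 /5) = 14/5 = 2.80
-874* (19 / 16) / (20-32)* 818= 3395927/48 = 70748.48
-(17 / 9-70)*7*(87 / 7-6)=3065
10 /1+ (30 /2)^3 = 3385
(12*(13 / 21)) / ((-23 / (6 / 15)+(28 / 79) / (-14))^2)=1298128/578269447 = 0.00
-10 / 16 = -5/8 = -0.62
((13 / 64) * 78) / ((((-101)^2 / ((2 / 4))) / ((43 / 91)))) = 1677/4570048 = 0.00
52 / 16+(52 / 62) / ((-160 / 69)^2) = 1351493/396800 = 3.41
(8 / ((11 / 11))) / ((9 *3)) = 0.30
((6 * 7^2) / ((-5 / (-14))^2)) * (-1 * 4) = -230496/25 = -9219.84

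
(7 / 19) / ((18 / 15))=35/114 = 0.31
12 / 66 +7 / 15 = 107/165 = 0.65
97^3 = 912673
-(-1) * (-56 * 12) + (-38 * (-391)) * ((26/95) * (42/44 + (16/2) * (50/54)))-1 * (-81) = 49616887/1485 = 33412.05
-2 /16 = -1/8 = -0.12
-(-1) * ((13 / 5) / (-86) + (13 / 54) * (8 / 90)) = -923/104490 = -0.01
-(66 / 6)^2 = -121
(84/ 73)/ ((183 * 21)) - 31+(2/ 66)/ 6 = -27327797/881694 = -30.99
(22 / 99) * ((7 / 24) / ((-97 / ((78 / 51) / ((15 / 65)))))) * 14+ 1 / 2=117007/267138 = 0.44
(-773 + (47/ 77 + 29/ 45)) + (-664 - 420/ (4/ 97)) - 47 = -40428737/3465 = -11667.75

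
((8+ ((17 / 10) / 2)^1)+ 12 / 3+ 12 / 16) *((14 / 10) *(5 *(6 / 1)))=2856/5 = 571.20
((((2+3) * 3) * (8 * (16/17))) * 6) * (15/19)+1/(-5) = 863677/1615 = 534.78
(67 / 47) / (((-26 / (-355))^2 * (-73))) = -8443675/2319356 = -3.64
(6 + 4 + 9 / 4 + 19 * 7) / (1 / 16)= 2324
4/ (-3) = -4/3 = -1.33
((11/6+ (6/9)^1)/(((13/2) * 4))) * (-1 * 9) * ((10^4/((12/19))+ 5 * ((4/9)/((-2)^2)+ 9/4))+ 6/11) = -31374455/2288 = -13712.61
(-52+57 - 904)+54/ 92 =-41327/46 = -898.41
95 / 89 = 1.07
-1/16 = -0.06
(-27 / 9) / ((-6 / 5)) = 5/2 = 2.50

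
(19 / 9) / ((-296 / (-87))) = 551/888 = 0.62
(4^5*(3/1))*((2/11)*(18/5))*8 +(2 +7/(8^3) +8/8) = 453069697/28160 = 16089.12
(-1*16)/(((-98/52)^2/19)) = -205504/2401 = -85.59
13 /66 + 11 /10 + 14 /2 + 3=1864/165 = 11.30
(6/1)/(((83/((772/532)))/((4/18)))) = 772/33117 = 0.02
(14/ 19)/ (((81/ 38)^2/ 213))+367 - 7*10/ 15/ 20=8776627/21870 = 401.31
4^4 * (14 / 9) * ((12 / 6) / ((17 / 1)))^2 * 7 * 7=702464/2601 = 270.07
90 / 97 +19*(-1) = -18.07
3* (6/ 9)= 2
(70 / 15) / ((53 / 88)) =1232/159 = 7.75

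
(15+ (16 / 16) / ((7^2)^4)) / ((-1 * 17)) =-86472016/98001617 = -0.88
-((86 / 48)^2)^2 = -3418801/331776 = -10.30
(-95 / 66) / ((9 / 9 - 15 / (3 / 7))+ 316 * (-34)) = 95/711348 = 0.00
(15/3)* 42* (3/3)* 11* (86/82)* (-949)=-94264170/41 = -2299126.10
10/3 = 3.33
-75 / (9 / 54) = -450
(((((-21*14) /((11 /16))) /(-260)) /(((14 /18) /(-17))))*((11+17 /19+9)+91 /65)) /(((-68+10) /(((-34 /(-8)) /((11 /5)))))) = 115687278/4333615 = 26.70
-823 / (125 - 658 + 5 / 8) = 6584/4259 = 1.55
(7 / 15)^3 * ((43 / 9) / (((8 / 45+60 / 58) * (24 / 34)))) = 1038751/1830600 = 0.57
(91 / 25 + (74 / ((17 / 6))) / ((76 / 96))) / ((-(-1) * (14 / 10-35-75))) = -295793/876945 = -0.34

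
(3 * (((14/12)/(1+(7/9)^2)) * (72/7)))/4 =729/130 = 5.61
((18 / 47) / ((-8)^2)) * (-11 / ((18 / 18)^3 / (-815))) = 80685/1504 = 53.65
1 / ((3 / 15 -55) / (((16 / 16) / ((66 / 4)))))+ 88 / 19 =397753/85899 = 4.63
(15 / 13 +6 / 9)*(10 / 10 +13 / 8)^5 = 96657057/425984 = 226.90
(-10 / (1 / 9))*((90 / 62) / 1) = -4050/31 = -130.65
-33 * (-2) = 66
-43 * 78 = -3354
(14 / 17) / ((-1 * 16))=-7/136 = -0.05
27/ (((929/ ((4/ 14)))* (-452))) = -27/1469678 = 0.00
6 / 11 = 0.55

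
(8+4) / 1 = 12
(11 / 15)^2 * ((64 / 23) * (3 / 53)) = 7744/91425 = 0.08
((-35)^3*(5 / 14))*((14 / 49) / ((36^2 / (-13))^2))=-0.44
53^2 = 2809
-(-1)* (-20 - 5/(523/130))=-11110/523 = -21.24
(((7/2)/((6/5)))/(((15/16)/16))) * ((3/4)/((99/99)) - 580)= -259504/9 = -28833.78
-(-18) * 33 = 594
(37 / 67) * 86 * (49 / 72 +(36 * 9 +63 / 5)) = 193180811/12060 = 16018.31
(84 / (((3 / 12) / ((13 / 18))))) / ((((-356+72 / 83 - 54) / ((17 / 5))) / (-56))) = 28761824/254685 = 112.93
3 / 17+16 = 275/17 = 16.18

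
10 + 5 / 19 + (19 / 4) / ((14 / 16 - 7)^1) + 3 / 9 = 27430/2793 = 9.82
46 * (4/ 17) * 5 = 920/17 = 54.12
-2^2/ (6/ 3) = -2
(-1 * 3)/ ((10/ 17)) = -51/10 = -5.10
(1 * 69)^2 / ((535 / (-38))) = -180918/535 = -338.16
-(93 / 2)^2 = -8649/4 = -2162.25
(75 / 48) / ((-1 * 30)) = -5/96 = -0.05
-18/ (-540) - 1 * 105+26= -2369/30 = -78.97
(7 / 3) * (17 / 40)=119/120 = 0.99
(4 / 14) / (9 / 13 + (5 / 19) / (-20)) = 1976/4697 = 0.42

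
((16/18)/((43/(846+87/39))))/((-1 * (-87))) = 88216/437697 = 0.20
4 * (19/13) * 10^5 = 7600000/13 = 584615.38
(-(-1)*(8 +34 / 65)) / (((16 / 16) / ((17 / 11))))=9418/715 = 13.17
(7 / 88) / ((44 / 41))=287/3872 = 0.07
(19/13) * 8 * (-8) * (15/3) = -6080/13 = -467.69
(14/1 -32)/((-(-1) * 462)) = -3/77 = -0.04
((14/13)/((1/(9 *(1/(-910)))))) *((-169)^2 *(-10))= 3042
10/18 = 5/9 = 0.56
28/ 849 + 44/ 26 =19042/11037 = 1.73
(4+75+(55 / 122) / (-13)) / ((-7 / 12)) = -751434/5551 = -135.37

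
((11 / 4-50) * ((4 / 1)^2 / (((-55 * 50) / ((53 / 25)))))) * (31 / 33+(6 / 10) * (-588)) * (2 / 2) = -387704646/1890625 = -205.07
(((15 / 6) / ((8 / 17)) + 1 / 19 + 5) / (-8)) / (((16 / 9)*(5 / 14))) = -198513/97280 = -2.04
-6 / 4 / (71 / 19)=-0.40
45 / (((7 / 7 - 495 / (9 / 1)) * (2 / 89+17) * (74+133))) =-89/376326 = 0.00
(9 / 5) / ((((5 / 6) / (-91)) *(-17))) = 4914/425 = 11.56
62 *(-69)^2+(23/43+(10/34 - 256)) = 215591512/731 = 294926.83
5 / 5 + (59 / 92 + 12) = 1255/92 = 13.64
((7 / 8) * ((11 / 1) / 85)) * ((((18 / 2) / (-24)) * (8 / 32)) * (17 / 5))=-231/6400 = -0.04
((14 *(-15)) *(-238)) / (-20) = -2499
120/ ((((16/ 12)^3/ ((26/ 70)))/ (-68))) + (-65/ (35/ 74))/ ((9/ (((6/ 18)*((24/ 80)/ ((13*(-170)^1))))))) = -34235644/26775 = -1278.64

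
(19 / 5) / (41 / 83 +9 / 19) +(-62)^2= 29359683/7630 = 3847.93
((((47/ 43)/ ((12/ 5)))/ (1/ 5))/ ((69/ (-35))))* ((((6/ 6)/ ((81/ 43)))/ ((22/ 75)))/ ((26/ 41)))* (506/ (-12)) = 42153125/303264 = 139.00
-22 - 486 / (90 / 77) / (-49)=-473/35 = -13.51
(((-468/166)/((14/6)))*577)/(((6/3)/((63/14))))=-1822743/1162 = -1568.63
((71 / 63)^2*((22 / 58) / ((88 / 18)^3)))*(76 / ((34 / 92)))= 19826253/23383976 = 0.85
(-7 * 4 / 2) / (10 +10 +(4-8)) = -7/8 = -0.88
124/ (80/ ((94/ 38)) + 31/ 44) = 256432/68337 = 3.75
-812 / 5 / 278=-0.58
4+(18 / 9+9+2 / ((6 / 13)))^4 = 4477780/81 = 55281.23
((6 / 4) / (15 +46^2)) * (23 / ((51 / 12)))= 138/36227 = 0.00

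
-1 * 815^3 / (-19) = 541343375/19 = 28491756.58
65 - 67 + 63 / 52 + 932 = 48423/52 = 931.21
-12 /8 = -3/2 = -1.50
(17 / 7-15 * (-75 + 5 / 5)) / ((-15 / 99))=-256971/35 = -7342.03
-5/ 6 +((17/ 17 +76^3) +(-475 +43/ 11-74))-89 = 28930577/66 = 438342.08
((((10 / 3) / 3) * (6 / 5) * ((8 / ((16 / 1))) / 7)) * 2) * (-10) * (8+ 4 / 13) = -1440/91 = -15.82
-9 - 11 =-20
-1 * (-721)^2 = -519841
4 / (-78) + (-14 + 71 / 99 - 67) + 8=-93094/1287 = -72.33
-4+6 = 2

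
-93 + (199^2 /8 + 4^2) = 38985/8 = 4873.12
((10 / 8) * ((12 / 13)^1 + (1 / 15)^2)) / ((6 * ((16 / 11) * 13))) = 29843/2920320 = 0.01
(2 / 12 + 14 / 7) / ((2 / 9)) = 39/4 = 9.75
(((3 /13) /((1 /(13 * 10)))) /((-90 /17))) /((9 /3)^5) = -17/729 = -0.02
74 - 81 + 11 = 4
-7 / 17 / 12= -7/204 = -0.03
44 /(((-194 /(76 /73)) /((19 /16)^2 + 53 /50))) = -3304081/5664800 = -0.58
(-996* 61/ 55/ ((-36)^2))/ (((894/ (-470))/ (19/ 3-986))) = -699367379/1593108 = -439.00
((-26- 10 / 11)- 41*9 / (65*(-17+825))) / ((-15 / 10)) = 15549979/866580 = 17.94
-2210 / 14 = -1105/7 = -157.86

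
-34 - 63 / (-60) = -659/20 = -32.95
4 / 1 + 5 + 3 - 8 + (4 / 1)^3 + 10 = 78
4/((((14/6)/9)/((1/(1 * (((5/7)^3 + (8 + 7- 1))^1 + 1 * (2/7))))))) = 1764/1675 = 1.05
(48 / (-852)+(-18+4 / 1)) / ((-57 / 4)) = 3992/4047 = 0.99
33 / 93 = 0.35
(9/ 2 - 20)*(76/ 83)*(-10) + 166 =25558/83 = 307.93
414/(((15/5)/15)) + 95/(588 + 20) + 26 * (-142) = -51899/32 = -1621.84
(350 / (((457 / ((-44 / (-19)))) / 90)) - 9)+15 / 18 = 7890533/52098 = 151.46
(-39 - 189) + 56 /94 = -10688/47 = -227.40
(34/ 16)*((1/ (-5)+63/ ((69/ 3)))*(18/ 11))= 11169/1265 = 8.83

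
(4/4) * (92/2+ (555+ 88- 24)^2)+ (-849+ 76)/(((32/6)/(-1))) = 6133631/16 = 383351.94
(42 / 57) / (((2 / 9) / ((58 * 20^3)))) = 29232000/19 = 1538526.32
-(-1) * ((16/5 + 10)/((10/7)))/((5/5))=231/25 = 9.24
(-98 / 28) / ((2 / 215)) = -1505/4 = -376.25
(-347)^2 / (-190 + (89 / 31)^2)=-115713049/174669 = -662.47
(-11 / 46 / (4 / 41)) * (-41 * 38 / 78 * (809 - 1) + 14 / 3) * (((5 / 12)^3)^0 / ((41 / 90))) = 51913125/598 = 86811.25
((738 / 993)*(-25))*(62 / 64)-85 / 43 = -4549135/227728 = -19.98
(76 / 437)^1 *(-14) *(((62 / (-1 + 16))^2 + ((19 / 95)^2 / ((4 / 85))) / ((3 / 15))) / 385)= -38402/284625 = -0.13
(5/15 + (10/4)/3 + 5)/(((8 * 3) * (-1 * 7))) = -37/1008 = -0.04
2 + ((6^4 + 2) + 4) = 1304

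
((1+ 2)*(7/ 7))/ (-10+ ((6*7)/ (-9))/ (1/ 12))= -1/22 = -0.05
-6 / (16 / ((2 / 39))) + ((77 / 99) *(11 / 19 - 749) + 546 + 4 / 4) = -34703/988 = -35.12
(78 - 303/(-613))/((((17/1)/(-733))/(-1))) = 35269761/10421 = 3384.49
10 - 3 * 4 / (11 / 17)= -94/11 = -8.55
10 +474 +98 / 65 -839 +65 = -18752/65 = -288.49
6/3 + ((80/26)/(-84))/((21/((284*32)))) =-79414/5733 = -13.85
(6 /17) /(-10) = -3/85 = -0.04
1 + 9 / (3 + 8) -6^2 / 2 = -16.18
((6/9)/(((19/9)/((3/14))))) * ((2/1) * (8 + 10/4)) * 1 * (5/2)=135/38 = 3.55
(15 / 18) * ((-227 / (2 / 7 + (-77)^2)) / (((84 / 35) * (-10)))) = 1589/1195344 = 0.00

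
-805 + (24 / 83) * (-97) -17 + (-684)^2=38761494/83 = 467005.95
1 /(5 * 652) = 1/3260 = 0.00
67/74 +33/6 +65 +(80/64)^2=43197/592 = 72.97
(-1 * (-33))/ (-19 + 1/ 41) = -1353/778 = -1.74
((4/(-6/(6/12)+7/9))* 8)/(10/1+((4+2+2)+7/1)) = -288/2525 = -0.11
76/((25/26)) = 79.04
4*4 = 16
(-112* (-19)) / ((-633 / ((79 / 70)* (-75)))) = 60040/211 = 284.55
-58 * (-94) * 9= 49068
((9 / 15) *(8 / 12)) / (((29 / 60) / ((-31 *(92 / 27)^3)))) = -193114624/190269 = -1014.96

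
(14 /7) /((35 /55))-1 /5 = 103/35 = 2.94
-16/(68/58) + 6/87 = -6694/493 = -13.58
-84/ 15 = -28/5 = -5.60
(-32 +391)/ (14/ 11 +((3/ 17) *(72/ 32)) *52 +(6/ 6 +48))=67133/13262 = 5.06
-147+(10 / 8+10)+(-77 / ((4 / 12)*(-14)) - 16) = -541/4 = -135.25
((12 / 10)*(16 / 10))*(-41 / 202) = -984/2525 = -0.39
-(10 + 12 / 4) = -13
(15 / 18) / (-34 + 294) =1/312 = 0.00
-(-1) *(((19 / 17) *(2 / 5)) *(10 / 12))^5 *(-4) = -9904396/345025251 = -0.03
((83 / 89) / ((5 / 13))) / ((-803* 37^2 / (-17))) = 18343/489191615 = 0.00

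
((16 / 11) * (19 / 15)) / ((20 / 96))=2432/275 = 8.84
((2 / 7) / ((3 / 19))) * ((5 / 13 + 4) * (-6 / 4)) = -1083/91 = -11.90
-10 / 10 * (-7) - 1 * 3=4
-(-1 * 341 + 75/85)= 5782/17 = 340.12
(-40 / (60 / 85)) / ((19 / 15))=-850/19 = -44.74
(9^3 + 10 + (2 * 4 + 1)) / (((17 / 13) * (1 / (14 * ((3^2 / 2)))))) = 36036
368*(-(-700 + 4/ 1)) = 256128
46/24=1.92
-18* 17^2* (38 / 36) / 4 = -5491/4 = -1372.75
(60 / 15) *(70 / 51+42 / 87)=7.42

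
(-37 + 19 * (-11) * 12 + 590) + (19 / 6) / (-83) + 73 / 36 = -5835595/2988 = -1953.01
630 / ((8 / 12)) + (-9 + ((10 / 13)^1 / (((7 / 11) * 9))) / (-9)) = 6899146/7371 = 935.99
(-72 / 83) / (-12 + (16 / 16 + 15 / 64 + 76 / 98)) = 0.09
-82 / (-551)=82/551 = 0.15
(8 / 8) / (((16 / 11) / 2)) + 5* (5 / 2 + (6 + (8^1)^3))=20831/8 = 2603.88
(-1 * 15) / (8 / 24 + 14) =-1.05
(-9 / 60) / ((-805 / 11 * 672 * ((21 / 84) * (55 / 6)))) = 3/2254000 = 0.00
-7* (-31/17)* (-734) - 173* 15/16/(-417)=-354219567/37808 = -9368.91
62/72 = 31/36 = 0.86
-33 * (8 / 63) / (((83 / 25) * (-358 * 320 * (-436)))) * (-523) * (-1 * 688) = -1236895/136030692 = -0.01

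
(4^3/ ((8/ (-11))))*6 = -528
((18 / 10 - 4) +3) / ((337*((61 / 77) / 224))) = 68992/102785 = 0.67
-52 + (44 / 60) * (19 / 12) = -9151/180 = -50.84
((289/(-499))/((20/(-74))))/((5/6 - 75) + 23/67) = -2149293/74044115 = -0.03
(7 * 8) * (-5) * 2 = -560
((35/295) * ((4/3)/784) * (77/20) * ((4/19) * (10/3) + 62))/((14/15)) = 19657/376656 = 0.05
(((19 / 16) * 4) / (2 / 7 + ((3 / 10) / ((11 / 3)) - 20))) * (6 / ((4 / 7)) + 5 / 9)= -1455685/544212 = -2.67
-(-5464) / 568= 683/71 = 9.62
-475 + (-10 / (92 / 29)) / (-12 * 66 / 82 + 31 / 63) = -516967915/1089142 = -474.66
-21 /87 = -7/29 = -0.24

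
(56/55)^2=3136/3025 = 1.04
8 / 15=0.53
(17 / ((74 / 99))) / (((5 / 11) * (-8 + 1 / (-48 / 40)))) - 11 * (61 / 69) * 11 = -76202896/676545 = -112.64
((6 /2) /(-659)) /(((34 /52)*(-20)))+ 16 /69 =1795171/7730070 = 0.23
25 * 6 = 150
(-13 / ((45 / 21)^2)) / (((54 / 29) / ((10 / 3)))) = -18473/3645 = -5.07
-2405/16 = -150.31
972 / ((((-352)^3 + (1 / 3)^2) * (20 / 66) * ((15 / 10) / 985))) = -18956916/392527871 = -0.05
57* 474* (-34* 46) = -42256152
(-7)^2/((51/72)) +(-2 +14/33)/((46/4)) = 890816/12903 = 69.04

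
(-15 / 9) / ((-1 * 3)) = 5/9 = 0.56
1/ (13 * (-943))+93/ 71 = 1140016/870389 = 1.31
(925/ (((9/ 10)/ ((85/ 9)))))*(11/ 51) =508750/243 = 2093.62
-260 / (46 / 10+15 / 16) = -46.95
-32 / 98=-16/49 = -0.33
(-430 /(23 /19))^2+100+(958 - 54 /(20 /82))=127016.00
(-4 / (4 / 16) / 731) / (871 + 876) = -16/1277057 = 0.00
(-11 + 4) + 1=-6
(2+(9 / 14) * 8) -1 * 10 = -20/7 = -2.86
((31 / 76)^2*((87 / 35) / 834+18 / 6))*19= 28079459/2957920 = 9.49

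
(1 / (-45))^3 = -1/91125 = 0.00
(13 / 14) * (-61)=-793/14 = -56.64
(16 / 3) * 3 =16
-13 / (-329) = 13/329 = 0.04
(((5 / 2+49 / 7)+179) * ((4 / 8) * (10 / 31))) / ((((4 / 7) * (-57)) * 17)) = -13195/240312 = -0.05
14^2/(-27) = -196/27 = -7.26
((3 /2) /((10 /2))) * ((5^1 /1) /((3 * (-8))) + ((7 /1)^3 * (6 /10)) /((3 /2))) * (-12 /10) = -49317/1000 = -49.32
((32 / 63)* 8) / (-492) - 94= -728470/7749 = -94.01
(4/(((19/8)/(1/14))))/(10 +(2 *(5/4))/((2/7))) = 0.01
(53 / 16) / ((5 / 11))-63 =-4457/80 = -55.71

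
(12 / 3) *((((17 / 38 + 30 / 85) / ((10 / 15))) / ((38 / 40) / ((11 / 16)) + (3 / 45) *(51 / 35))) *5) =4976125/306527 = 16.23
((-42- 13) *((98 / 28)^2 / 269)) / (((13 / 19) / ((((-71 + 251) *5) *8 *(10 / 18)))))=-51205000/3497 = -14642.55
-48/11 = -4.36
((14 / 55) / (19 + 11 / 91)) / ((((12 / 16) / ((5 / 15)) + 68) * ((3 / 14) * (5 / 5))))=17836/20168775 = 0.00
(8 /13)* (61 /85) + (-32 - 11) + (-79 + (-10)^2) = -23822/1105 = -21.56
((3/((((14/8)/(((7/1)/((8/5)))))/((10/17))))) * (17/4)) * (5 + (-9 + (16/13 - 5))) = -7575/52 = -145.67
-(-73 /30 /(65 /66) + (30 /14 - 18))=41696/2275 = 18.33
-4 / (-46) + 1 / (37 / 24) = 0.74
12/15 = 4/5 = 0.80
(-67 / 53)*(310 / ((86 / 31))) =-321935/2279 = -141.26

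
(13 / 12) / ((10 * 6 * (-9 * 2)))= -13/12960 = 0.00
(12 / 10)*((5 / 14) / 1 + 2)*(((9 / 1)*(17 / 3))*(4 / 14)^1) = 10098/245 = 41.22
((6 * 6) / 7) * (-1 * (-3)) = 108/7 = 15.43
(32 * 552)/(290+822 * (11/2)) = 3.67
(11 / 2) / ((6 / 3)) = 2.75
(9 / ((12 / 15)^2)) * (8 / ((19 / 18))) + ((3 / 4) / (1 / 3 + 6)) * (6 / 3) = 4059/38 = 106.82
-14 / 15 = -0.93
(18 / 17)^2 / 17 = 324/4913 = 0.07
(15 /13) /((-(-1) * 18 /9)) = 15/26 = 0.58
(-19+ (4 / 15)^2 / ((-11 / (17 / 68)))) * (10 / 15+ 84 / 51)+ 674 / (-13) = -157218136/1640925 = -95.81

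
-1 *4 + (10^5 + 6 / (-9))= 299986/3 = 99995.33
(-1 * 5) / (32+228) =-1/52 = -0.02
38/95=2/5 = 0.40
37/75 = 0.49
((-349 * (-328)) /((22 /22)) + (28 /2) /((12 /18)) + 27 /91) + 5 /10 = 20837871/182 = 114493.80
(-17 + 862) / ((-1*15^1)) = -169/3 = -56.33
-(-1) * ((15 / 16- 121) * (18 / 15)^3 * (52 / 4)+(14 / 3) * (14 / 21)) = -6061439/2250 = -2693.97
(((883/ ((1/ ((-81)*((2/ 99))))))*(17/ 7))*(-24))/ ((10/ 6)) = 19454256/385 = 50530.54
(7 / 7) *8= 8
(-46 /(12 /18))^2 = 4761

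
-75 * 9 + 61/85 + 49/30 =-343051/510 = -672.65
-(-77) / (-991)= -77/991 = -0.08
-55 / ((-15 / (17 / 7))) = 187/21 = 8.90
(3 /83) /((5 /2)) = 6/415 = 0.01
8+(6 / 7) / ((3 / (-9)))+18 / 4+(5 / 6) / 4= 1703/168 = 10.14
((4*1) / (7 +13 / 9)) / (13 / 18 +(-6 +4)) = -162/437 = -0.37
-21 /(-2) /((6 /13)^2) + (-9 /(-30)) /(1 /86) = 75.09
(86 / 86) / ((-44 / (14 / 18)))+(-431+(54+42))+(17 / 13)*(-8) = -1778527/5148 = -345.48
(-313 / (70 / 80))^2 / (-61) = -6270016/2989 = -2097.70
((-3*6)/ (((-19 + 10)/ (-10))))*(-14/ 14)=20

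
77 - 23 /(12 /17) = 533/12 = 44.42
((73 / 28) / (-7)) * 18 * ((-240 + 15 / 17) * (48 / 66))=10682820/9163 = 1165.86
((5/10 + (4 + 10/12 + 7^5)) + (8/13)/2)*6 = 1311386/13 = 100875.85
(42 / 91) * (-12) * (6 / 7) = -432/91 = -4.75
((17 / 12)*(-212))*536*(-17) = 8209912/3 = 2736637.33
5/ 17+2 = 39/17 = 2.29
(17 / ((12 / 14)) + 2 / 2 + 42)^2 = 142129/36 = 3948.03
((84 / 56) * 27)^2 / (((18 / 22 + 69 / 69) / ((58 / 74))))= 707.08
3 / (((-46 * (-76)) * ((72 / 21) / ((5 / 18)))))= 35/503424 = 0.00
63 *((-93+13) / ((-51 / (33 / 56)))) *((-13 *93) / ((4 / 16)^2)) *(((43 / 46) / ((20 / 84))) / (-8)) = 216161946/391 = 552843.85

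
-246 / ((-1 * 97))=2.54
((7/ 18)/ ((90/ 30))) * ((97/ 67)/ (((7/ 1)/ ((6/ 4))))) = 97/2412 = 0.04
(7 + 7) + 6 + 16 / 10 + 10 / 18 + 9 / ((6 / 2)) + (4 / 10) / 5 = 5678/225 = 25.24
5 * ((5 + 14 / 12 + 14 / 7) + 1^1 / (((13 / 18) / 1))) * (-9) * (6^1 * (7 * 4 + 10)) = -1273950/13 = -97996.15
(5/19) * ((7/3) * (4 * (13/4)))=455/57 = 7.98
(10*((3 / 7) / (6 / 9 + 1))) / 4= 9/14 = 0.64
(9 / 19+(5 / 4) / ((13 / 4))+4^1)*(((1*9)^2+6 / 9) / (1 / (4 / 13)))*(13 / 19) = 392000/4693 = 83.53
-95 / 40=-19/8 = -2.38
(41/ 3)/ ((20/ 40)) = 82/3 = 27.33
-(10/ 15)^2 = -0.44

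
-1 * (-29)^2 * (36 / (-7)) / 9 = 3364/7 = 480.57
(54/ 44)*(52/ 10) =351/55 = 6.38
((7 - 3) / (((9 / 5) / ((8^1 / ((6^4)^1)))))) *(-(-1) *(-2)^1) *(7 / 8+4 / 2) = -115/1458 = -0.08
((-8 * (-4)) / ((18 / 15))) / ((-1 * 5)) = -16/3 = -5.33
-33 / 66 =-1/2 = -0.50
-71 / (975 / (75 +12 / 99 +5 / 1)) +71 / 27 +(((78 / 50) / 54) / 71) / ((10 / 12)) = -109801454/34266375 = -3.20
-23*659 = -15157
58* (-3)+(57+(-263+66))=-314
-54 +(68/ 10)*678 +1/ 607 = 13828679/3035 = 4556.40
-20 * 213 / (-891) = 1420/297 = 4.78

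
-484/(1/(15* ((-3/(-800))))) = -1089/40 = -27.22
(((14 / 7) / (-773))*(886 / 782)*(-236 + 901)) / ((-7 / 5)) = 420850/302243 = 1.39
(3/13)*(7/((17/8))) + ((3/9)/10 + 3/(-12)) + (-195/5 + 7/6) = -164821/4420 = -37.29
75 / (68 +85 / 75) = 1125/1037 = 1.08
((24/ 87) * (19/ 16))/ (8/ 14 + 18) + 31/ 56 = 60297/105560 = 0.57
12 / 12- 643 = -642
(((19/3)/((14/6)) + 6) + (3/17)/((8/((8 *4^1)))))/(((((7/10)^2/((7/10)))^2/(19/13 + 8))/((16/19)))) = 11611200/75803 = 153.18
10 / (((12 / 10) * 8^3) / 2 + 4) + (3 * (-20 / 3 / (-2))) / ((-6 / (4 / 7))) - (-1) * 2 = 17641/16338 = 1.08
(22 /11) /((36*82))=1/1476 = 0.00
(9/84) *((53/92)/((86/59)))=0.04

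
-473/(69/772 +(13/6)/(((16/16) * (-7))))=178332/83 = 2148.58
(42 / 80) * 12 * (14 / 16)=441/80 = 5.51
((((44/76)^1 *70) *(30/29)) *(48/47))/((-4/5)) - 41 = -2447777/25897 = -94.52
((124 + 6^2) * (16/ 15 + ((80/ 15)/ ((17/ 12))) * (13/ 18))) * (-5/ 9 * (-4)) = 1853440/1377 = 1346.00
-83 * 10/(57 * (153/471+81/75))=-1628875/157149 = -10.37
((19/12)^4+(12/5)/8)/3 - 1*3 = -250411/311040 = -0.81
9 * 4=36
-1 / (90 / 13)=-13/90 = -0.14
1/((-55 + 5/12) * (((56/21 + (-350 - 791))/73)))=2628/2236825 = 0.00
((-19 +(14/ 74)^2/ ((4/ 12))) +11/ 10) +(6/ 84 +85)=3223664/47915 = 67.28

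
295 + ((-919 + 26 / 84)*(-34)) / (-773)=4132790/16233 = 254.59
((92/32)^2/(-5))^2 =279841/102400 = 2.73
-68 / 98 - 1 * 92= -4542/49 = -92.69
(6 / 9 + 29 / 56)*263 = 52337/168 = 311.53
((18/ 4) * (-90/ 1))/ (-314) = 405/314 = 1.29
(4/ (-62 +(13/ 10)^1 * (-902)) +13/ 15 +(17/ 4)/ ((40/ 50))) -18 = -11.82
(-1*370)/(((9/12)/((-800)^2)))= -947200000/3 = -315733333.33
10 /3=3.33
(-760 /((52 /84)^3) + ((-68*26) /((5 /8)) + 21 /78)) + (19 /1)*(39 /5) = -129270467/21970 = -5883.95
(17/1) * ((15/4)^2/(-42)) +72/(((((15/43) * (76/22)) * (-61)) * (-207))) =-509391317/89567520 = -5.69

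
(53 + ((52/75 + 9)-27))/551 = 2677/41325 = 0.06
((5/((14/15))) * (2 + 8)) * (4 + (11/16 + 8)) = 679.69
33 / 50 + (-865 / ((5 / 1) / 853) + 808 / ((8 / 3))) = -7363267/50 = -147265.34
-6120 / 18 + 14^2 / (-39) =-13456/39 = -345.03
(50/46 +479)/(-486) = -5521/5589 = -0.99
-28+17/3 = -67/3 = -22.33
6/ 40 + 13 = 263/20 = 13.15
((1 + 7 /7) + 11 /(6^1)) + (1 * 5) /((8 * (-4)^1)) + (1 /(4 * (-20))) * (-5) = 359/96 = 3.74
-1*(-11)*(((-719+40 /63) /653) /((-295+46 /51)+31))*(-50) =-211576475/92000517 = -2.30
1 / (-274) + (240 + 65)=83569/274 = 305.00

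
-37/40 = -0.92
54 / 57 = 18/19 = 0.95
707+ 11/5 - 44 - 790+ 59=-329/5 = -65.80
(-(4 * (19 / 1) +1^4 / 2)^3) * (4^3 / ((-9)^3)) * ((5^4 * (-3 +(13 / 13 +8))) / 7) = 147390000/7 = 21055714.29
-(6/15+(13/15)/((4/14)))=-103/30 = -3.43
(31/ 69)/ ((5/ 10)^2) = 124/69 = 1.80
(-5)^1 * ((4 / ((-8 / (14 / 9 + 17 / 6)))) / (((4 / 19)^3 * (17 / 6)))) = 2709305/6528 = 415.03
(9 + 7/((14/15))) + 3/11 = 369/22 = 16.77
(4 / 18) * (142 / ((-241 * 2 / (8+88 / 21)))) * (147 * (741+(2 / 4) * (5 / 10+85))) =-66478720/723 = -91948.44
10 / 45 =2/9 = 0.22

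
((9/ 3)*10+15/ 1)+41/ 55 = 2516/55 = 45.75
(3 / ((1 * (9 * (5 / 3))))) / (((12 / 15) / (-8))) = -2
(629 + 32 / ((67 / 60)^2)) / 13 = 2938781/58357 = 50.36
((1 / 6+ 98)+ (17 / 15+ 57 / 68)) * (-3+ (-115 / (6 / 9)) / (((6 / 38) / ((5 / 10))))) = -74801259/1360 = -55000.93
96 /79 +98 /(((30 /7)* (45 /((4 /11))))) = 821188/586575 = 1.40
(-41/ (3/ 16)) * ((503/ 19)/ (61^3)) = -329968/12937917 = -0.03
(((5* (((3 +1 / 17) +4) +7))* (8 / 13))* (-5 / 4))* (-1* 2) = 23900/221 = 108.14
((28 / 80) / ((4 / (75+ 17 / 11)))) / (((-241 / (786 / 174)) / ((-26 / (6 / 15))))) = 5018741/615032 = 8.16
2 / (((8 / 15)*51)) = 5/68 = 0.07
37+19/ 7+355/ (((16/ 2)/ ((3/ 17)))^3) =699363863/17608192 = 39.72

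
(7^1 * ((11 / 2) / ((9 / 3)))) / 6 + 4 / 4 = 113/36 = 3.14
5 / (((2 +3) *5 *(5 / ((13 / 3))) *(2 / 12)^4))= 5616/25 = 224.64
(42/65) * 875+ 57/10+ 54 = 81261/130 = 625.08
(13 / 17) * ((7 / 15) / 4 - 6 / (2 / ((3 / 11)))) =-6019/11220 = -0.54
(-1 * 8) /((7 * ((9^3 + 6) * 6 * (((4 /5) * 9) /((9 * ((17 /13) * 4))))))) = -68/40131 = 0.00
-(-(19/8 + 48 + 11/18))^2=-2599.58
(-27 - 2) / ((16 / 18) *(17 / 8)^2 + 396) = -2088/28801 = -0.07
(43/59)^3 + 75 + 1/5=77620039/1026895 = 75.59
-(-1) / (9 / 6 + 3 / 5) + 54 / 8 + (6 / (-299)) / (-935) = 169696459/23483460 = 7.23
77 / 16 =4.81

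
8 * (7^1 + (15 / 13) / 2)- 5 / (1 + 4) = 775/13 = 59.62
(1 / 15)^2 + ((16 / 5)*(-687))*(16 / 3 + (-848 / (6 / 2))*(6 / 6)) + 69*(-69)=136108936/225 = 604928.60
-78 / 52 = -3/2 = -1.50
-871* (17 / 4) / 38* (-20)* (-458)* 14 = -237356210/19 = -12492432.11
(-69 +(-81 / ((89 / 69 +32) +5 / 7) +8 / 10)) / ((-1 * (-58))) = -5796199/4762960 = -1.22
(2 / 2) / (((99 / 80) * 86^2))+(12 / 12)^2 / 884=200731/161817084 = 0.00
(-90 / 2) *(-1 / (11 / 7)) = 315/11 = 28.64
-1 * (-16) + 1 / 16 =257/16 = 16.06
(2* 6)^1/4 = 3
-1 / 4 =-0.25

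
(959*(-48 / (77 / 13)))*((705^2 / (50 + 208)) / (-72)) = 207940.22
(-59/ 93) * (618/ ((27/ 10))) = -121540/837 = -145.21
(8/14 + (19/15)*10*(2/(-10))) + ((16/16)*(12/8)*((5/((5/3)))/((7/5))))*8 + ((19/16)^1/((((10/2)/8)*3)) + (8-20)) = 867/70 = 12.39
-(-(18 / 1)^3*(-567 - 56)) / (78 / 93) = -56316708/13 = -4332054.46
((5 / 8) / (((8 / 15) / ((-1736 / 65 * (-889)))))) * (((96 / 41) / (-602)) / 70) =-35433/22919 = -1.55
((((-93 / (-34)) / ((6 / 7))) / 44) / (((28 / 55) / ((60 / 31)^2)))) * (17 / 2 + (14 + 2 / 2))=52875/4216 = 12.54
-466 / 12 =-233/6 = -38.83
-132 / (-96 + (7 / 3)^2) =1188/815 = 1.46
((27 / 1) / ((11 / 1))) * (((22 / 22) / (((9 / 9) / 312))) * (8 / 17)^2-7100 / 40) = -1691793/6358 = -266.09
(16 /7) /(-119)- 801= -667249/833 = -801.02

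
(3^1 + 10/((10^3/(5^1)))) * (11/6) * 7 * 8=4697/15 = 313.13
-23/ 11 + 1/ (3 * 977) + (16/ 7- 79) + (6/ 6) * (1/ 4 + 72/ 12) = -65498749/902748 = -72.55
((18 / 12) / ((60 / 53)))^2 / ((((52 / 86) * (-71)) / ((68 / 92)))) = -2053379/67932800 = -0.03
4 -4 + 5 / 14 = 0.36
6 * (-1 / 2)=-3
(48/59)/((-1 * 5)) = -48/295 = -0.16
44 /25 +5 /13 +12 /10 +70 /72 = 50507/11700 = 4.32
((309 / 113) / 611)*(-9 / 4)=-2781/276172 = -0.01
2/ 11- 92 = -1010/11 = -91.82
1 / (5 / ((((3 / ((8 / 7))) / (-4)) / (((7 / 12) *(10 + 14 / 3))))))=-27/1760 = -0.02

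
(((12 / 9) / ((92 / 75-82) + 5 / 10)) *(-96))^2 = 368640000/144985681 = 2.54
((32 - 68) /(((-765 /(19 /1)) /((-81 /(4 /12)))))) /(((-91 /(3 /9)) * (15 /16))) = 32832/38675 = 0.85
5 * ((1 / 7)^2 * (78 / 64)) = 195/1568 = 0.12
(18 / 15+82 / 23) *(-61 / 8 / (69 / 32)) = -133712/7935 = -16.85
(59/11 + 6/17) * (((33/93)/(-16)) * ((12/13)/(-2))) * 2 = 3207/27404 = 0.12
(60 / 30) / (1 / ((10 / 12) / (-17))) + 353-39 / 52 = 71839/204 = 352.15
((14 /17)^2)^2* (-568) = -21820288/83521 = -261.26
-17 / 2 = -8.50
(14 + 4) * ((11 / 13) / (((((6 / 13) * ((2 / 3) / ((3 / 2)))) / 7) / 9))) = 18711/4 = 4677.75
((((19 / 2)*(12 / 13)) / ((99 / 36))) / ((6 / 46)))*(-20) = -69920/143 = -488.95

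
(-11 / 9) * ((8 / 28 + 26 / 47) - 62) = 221342/2961 = 74.75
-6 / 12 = -1/2 = -0.50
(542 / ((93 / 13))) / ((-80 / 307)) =-1081561/3720 = -290.74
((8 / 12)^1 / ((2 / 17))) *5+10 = 115/3 = 38.33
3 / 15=1/5 = 0.20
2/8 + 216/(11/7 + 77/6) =36893/2420 = 15.25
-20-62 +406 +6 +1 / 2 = 330.50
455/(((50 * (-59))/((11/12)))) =-1001/7080 = -0.14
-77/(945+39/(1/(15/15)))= -77/984 = -0.08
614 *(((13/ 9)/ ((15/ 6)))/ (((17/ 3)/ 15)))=15964/17 = 939.06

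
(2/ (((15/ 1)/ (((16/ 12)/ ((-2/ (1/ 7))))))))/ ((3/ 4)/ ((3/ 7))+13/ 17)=-272/53865 = -0.01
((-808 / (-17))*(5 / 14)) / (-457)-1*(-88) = 4783684/54383 = 87.96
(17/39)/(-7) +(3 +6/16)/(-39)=-25/168 = -0.15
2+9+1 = 12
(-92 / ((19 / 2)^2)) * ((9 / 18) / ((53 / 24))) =-4416/19133 = -0.23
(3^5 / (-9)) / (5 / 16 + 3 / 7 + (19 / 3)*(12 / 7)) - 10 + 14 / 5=-20628/2165 = -9.53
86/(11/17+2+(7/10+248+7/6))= 21930/64391 = 0.34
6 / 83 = 0.07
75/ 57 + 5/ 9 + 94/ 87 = 2.95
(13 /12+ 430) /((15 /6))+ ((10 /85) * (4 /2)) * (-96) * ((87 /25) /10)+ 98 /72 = 12693931/76500 = 165.93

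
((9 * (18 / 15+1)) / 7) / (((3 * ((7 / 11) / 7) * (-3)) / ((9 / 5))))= -1089/175 = -6.22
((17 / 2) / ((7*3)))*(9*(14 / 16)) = 51/16 = 3.19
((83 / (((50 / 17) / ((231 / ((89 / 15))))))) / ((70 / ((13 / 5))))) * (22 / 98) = 19975527/2180500 = 9.16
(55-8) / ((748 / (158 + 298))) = 5358/187 = 28.65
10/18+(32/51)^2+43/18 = 3.34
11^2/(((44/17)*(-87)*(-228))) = 187/79344 = 0.00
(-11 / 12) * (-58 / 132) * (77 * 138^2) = 1181257/2 = 590628.50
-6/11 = -0.55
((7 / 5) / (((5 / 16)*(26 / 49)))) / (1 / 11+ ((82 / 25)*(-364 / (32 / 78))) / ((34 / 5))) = -2052512/104016835 = -0.02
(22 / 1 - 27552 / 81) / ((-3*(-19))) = -8590/1539 = -5.58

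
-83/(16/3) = -249/16 = -15.56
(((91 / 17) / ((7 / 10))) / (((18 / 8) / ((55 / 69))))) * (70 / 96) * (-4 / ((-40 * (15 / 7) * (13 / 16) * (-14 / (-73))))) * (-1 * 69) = -56210/1377 = -40.82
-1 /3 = -0.33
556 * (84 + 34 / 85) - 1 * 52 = 234372/5 = 46874.40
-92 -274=-366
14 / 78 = 7/39 = 0.18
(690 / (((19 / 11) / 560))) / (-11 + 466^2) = 850080/825151 = 1.03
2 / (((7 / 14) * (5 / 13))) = 52/5 = 10.40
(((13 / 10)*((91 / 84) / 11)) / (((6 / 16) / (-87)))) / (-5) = 4901/825 = 5.94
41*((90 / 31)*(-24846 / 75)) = -6112116/155 = -39433.01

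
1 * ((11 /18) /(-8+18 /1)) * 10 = 11/18 = 0.61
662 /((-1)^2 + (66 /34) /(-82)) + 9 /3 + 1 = 928272/1361 = 682.05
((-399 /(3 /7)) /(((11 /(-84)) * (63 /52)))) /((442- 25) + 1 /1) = 5096/363 = 14.04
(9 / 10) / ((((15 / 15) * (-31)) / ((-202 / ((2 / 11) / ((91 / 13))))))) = 69993/310 = 225.78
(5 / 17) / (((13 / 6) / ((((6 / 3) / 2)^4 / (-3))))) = -10/221 = -0.05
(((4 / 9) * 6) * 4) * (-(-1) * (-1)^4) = 10.67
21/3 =7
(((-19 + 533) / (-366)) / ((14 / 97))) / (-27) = 24929/69174 = 0.36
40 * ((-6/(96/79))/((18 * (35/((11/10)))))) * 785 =-136433/504 = -270.70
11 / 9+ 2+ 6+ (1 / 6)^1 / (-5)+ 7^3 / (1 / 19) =587357/90 = 6526.19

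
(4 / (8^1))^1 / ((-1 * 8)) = -1/16 = -0.06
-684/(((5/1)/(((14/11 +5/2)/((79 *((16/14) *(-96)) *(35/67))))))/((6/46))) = 950931/63958400 = 0.01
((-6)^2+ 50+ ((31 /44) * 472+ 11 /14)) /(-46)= -64577/7084 = -9.12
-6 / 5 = -1.20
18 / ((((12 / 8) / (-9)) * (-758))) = 0.14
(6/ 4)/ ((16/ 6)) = 9/16 = 0.56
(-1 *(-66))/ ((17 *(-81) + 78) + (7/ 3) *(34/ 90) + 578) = -4455/48608 = -0.09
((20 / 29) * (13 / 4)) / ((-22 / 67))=-6.83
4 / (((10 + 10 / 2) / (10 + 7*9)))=292/15 = 19.47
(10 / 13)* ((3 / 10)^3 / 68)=27/88400 = 0.00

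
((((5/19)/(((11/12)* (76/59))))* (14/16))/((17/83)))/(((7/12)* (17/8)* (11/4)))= 3525840/12623809 = 0.28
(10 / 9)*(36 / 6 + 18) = 80/3 = 26.67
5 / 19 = 0.26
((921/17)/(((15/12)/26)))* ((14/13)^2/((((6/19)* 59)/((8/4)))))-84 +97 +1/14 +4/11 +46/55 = 141071977/912730 = 154.56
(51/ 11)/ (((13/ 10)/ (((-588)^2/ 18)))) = 9796080/143 = 68504.06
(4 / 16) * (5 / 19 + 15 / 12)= 115/304 = 0.38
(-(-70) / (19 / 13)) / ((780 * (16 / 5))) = 35/1824 = 0.02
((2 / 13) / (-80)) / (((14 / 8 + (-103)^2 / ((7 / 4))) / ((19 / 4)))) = -133/88292360 = 0.00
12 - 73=-61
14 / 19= 0.74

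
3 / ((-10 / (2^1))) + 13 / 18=11/90 = 0.12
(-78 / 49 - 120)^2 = 35497764/2401 = 14784.57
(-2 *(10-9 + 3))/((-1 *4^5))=1/128 = 0.01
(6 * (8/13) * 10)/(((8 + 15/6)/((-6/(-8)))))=240/91 = 2.64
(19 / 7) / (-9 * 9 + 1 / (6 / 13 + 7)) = -1843/54908 = -0.03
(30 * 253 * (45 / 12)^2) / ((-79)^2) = 853875/49928 = 17.10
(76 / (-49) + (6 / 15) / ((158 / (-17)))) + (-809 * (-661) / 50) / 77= 292322367/2129050 = 137.30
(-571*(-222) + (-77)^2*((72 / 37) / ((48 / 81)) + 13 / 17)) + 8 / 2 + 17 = 150786.50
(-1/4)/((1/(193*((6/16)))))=-579/32 = -18.09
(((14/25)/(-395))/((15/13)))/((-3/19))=3458/444375 = 0.01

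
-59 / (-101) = 59/101 = 0.58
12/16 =3/4 = 0.75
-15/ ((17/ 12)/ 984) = -177120/17 = -10418.82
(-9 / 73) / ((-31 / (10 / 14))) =45/15841 = 0.00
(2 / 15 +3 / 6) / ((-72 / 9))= -19/240 = -0.08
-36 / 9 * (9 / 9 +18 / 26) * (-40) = 3520/13 = 270.77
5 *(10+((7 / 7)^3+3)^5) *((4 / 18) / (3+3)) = 5170/27 = 191.48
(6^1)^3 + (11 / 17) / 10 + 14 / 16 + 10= 226.94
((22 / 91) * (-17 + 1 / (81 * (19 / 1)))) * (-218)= 125472952/140049 = 895.92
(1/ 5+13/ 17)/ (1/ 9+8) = 738/6205 = 0.12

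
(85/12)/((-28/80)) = -20.24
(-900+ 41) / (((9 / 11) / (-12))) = 37796/3 = 12598.67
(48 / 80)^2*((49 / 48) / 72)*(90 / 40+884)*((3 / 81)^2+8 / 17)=203200109/95178240 = 2.13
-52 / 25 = -2.08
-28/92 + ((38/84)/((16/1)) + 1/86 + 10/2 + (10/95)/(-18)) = 179173823/37882656 = 4.73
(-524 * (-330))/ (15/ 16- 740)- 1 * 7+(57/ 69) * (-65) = -1457132/4945 = -294.67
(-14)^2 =196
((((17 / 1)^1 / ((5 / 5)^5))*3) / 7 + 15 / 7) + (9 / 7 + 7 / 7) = 82/7 = 11.71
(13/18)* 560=404.44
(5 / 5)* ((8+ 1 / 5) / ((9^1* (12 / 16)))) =164/135 = 1.21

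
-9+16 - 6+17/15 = 32/15 = 2.13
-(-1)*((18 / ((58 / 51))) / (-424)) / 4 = -459/49184 = -0.01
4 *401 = 1604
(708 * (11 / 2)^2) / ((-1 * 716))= -21417/716 = -29.91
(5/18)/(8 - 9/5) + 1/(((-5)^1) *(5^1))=67/13950 = 0.00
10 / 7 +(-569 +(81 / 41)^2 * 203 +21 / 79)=209167979/929593 = 225.01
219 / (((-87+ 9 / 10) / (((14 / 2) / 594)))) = -365/12177 = -0.03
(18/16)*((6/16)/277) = 27/17728 = 0.00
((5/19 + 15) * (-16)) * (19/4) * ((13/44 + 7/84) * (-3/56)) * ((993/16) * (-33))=-10798875/224 = -48209.26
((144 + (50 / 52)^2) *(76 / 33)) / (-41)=-1861411/228657 = -8.14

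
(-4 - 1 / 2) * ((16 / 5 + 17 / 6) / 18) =-181/120 = -1.51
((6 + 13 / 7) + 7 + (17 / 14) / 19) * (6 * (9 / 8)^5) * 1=100442349/622592 = 161.33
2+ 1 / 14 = 29/14 = 2.07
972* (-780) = -758160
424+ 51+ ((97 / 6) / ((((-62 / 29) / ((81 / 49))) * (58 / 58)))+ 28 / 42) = 8442599/18228 = 463.17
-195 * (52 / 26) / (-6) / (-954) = -65/954 = -0.07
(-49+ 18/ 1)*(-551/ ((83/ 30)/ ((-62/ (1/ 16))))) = -508330560/83 = -6124464.58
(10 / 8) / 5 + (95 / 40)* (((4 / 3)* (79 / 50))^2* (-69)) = -727.03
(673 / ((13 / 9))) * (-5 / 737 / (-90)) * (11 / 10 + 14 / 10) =3365/38324 = 0.09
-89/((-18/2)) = 89/9 = 9.89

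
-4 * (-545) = 2180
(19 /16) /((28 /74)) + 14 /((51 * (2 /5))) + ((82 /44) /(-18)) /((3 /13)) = 3.38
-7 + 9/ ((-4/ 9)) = -109/4 = -27.25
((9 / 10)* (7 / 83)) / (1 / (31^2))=60543/830 = 72.94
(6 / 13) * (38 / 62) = 114/403 = 0.28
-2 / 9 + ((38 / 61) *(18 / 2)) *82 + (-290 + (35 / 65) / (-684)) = 30648935/180804 = 169.51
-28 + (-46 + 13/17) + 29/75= -92882/1275 = -72.85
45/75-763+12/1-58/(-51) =-191062/255 = -749.26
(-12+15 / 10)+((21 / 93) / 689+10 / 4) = -170865/21359 = -8.00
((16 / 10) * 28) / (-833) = -32/595 = -0.05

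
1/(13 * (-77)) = -1/1001 = 0.00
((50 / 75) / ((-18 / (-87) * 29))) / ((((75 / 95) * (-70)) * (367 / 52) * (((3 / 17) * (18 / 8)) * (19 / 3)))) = -1768/15606675 = 0.00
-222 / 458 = -111/229 = -0.48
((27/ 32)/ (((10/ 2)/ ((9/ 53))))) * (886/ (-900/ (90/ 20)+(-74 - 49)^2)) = 107649/63298960 = 0.00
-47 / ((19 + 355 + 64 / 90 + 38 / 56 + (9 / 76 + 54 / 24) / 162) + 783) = -1125180/27732199 = -0.04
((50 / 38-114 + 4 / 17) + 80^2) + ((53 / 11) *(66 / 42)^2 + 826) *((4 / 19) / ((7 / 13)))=732885885/110789 = 6615.15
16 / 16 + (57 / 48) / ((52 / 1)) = 851/832 = 1.02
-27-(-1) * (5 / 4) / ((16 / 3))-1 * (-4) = -1457/64 = -22.77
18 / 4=9/2 = 4.50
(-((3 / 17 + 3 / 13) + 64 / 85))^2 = 1643524/1221025 = 1.35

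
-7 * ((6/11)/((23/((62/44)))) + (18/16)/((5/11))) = -17.56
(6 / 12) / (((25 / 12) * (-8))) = -3/100 = -0.03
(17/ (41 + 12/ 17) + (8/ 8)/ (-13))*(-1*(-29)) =88392/9217 = 9.59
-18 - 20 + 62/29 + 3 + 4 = -837/29 = -28.86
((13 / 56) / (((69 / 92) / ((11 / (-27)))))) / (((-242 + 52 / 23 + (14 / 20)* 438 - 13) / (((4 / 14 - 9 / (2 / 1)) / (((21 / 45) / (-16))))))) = -9702550/28681317 = -0.34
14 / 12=7/6 = 1.17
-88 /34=-44/17 = -2.59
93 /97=0.96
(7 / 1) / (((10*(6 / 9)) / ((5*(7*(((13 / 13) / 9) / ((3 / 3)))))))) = 49/12 = 4.08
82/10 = 41/5 = 8.20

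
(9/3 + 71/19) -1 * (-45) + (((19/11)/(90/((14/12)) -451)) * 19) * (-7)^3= 44766080/546953 = 81.85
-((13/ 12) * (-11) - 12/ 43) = 6293/516 = 12.20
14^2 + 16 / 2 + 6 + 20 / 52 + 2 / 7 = 19171/91 = 210.67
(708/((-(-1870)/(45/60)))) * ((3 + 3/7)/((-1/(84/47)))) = -76464/43945 = -1.74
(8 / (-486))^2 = 16/59049 = 0.00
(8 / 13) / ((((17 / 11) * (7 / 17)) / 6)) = 5.80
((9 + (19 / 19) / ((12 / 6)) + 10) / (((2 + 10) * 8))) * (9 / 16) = 117/1024 = 0.11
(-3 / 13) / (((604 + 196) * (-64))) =3/665600 = 0.00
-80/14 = -40/7 = -5.71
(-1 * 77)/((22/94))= -329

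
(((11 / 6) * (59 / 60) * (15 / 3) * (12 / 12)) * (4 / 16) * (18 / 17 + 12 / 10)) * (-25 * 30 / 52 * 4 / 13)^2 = 48675000/485537 = 100.25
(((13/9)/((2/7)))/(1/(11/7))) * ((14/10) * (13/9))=13013/810 = 16.07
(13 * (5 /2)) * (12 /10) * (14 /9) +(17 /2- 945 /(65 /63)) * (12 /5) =-412844/195 = -2117.15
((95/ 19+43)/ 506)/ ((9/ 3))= 8/253 = 0.03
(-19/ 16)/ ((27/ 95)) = -1805/432 = -4.18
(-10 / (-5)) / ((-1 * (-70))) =1/35 = 0.03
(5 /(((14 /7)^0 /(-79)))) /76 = -395/76 = -5.20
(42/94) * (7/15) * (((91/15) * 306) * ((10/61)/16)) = 227409/57340 = 3.97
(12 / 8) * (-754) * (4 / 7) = -4524/7 = -646.29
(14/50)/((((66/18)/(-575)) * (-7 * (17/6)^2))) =2484/3179 = 0.78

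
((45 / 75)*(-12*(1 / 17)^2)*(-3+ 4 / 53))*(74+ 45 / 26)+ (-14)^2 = 40126418/199121 = 201.52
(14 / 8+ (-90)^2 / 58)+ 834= 113147/116 = 975.41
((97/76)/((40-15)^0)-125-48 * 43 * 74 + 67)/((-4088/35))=1308.16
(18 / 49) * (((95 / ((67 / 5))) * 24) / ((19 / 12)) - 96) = 13824/3283 = 4.21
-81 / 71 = -1.14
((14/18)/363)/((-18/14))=-49/29403 = 0.00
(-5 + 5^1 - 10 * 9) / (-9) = 10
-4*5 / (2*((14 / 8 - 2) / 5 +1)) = -200/19 = -10.53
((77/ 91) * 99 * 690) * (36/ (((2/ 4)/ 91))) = 378710640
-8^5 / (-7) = 32768/7 = 4681.14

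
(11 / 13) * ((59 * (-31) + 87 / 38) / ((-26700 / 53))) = 8093789/2637960 = 3.07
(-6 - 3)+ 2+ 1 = -6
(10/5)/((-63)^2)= 2/3969 = 0.00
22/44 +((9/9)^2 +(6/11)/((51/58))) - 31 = -10801/374 = -28.88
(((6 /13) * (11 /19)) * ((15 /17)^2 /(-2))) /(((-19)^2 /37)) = -274725/25769263 = -0.01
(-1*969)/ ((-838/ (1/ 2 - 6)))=-10659/1676 = -6.36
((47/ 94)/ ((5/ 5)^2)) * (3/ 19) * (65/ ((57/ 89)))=5785/722 = 8.01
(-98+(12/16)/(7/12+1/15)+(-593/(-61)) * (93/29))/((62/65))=-3775585/54839 = -68.85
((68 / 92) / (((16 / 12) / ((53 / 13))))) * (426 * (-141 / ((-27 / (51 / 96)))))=51112829/19136 = 2671.03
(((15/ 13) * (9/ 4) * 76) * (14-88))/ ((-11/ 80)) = 15184800/143 = 106187.41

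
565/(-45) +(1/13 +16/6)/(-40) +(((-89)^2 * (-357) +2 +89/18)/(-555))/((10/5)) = 2534.93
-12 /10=-6/5 = -1.20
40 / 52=10/13 = 0.77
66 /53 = 1.25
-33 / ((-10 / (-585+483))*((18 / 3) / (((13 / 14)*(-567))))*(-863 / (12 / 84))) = -590733/120820 = -4.89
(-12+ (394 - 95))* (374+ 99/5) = 565103/5 = 113020.60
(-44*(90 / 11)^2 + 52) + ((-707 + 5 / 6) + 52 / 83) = -19715293/5478 = -3598.99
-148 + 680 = 532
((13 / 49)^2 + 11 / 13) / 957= 9536/9956947 = 0.00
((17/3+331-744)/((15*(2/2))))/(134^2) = -611/404010 = 0.00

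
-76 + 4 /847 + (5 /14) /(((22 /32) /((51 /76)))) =-1217382/16093 = -75.65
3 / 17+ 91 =1550/17 = 91.18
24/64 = 3/8 = 0.38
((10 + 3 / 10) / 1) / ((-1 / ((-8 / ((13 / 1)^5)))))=412/1856465 = 0.00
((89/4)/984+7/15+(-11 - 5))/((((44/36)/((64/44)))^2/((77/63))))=-7326024/272855 = -26.85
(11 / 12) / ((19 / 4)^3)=176/20577 = 0.01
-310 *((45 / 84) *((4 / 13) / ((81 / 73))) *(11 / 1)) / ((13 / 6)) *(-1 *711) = 196654700/1183 = 166233.90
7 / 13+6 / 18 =0.87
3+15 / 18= 23/6 = 3.83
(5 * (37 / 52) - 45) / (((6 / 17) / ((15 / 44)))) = -183175/4576 = -40.03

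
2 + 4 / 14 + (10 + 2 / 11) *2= 1744/77 = 22.65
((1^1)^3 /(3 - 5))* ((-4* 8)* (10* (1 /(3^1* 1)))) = 160/3 = 53.33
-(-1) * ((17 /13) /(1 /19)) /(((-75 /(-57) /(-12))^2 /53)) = 889914096/8125 = 109527.89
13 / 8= 1.62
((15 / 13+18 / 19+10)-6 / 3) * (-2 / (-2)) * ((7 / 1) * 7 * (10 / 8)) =611275/988 = 618.70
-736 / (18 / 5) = -1840/9 = -204.44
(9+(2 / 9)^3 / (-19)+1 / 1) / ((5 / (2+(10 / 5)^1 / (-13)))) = 85232/23085 = 3.69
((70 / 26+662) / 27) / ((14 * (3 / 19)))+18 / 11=2071325/162162 = 12.77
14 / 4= 7/2 = 3.50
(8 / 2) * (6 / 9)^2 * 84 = 448/3 = 149.33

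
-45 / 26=-1.73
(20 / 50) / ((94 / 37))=0.16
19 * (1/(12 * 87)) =19/1044 = 0.02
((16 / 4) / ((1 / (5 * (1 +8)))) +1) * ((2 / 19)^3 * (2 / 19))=2896/130321 = 0.02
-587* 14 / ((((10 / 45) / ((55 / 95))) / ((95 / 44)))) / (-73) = 184905/292 = 633.24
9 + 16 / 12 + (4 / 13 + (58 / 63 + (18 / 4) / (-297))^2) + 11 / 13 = 307344061/24972948 = 12.31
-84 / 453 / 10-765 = -577589/755 = -765.02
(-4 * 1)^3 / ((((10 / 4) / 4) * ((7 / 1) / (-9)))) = 4608/35 = 131.66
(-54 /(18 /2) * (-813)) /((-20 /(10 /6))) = -406.50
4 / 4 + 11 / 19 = 30/19 = 1.58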